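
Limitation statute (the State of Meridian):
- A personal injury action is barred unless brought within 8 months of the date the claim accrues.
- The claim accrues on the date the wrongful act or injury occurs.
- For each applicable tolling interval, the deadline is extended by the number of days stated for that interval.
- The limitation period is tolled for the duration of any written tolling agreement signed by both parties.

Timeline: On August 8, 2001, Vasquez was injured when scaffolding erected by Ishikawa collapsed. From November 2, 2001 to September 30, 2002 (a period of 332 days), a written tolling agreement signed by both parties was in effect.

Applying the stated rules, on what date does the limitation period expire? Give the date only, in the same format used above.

The claim accrued on August 8, 2001, when the wrongful act occurred.
8 months from August 8, 2001 is April 8, 2002.
The period was tolled for 332 days by the written tolling agreement (November 2, 2001 to September 30, 2002), pushing the deadline to March 6, 2003.

March 6, 2003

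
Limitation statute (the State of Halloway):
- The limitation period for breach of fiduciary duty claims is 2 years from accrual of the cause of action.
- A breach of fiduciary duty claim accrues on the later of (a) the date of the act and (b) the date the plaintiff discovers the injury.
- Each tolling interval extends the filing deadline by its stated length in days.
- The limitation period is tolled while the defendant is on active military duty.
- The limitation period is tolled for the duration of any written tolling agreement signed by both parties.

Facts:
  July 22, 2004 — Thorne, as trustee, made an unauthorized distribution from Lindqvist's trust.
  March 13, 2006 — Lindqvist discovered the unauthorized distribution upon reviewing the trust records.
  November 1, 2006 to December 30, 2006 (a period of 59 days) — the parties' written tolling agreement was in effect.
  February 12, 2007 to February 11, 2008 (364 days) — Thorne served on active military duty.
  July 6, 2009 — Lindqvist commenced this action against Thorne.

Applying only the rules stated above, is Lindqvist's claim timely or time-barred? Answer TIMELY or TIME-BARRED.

TIME-BARRED

Because discovery on March 13, 2006 post-dates the July 22, 2004 act, accrual under the later-of rule falls on March 13, 2006.
Adding the 2 years base period to March 13, 2006 gives a deadline of March 13, 2008, before any tolling.
Because the written tolling agreement ran from November 1, 2006 to December 30, 2006, the deadline is extended by 59 days to May 11, 2008.
The period was tolled for 364 days by the defendant's active military service (February 12, 2007 to February 11, 2008), pushing the deadline to May 10, 2009.
Filing on July 6, 2009 missed the May 10, 2009 deadline — the action is time-barred.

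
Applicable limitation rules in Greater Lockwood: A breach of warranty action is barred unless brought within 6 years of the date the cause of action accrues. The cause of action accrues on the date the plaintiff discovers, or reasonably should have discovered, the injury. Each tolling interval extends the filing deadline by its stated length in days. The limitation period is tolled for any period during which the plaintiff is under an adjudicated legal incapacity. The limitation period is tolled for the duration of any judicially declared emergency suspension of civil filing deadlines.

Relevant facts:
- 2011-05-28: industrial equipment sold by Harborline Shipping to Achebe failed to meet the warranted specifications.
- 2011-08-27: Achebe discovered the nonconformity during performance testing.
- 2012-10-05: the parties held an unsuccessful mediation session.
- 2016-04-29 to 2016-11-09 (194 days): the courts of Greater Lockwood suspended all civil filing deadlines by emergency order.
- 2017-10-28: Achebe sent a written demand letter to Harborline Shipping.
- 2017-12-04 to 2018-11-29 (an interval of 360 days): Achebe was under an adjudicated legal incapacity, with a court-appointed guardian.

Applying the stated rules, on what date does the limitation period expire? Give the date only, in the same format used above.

2019-03-04

The claim did not accrue until Achebe discovered the injury on 2011-08-27; the 2011-05-28 act date does not start the clock under the stated rule.
The untolled deadline — 6 years after 2011-08-27 — is 2017-08-27.
Because the emergency suspension of filing deadlines ran from 2016-04-29 to 2016-11-09, the deadline is extended by 194 days to 2018-03-09.
The plaintiff's legal incapacity from 2017-12-04 to 2018-11-29 tolled the period for 360 days, extending the deadline to 2019-03-04.
None of the other events listed affects the running of the period under the stated rules.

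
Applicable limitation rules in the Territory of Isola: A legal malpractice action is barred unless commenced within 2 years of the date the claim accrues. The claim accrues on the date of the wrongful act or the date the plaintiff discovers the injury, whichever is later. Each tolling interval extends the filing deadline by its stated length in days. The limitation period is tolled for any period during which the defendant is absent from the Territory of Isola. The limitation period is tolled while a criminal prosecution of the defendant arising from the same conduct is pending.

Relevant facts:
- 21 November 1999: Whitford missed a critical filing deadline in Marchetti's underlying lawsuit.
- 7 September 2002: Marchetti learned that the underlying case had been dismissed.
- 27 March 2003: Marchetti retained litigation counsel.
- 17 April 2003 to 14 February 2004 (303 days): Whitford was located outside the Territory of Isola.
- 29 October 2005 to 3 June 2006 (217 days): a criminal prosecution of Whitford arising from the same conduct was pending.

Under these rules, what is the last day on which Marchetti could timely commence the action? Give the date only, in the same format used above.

Because discovery on 7 September 2002 post-dates the 21 November 1999 act, accrual under the later-of rule falls on 7 September 2002.
The untolled deadline — 2 years after 7 September 2002 — is 7 September 2004.
Because the defendant's absence from the jurisdiction ran from 17 April 2003 to 14 February 2004, the deadline is extended by 303 days to 7 July 2005.
By the time the pending criminal prosecution began on 29 October 2005, the limitation period had already expired on 7 July 2005; that interval cannot revive it.
The other events in the timeline have no effect on the limitation period under the stated rules.

7 July 2005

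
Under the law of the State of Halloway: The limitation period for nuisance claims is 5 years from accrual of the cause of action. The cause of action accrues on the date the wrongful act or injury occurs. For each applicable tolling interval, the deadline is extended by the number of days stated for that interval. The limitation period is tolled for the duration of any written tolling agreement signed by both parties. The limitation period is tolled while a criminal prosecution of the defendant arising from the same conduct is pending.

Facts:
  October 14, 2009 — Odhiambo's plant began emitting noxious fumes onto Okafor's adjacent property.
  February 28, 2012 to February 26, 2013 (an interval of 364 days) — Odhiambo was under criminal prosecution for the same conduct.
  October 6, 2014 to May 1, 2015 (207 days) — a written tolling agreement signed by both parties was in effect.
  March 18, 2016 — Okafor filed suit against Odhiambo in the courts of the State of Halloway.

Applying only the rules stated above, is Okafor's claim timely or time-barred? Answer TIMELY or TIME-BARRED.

TIMELY

The limitation period began to run on October 14, 2009.
Adding the 5 years base period to October 14, 2009 gives a deadline of October 14, 2014, before any tolling.
The pending criminal prosecution from February 28, 2012 to February 26, 2013 tolled the period for 364 days, extending the deadline to October 13, 2015.
The period was tolled for 207 days by the written tolling agreement (October 6, 2014 to May 1, 2015), pushing the deadline to May 7, 2016.
The March 18, 2016 filing precedes the May 7, 2016 deadline; the claim is timely.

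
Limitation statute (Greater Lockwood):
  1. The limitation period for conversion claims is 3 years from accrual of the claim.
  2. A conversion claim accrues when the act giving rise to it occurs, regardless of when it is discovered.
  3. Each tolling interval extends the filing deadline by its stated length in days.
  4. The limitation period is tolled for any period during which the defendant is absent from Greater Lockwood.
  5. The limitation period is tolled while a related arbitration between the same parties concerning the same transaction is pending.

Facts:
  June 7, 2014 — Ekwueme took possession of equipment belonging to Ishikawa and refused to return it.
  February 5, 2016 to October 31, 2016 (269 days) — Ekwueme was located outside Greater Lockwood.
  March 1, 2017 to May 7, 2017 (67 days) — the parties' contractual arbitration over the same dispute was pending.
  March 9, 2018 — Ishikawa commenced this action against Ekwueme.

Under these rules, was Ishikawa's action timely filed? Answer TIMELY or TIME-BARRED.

The claim accrued on June 7, 2014, the date of the act.
Adding the 3 years base period to June 7, 2014 gives a deadline of June 7, 2017, before any tolling.
Because the defendant's absence from the jurisdiction ran from February 5, 2016 to October 31, 2016, the deadline is extended by 269 days to March 3, 2018.
The period was tolled for 67 days by the pending related arbitration (March 1, 2017 to May 7, 2017), pushing the deadline to May 9, 2018.
Filing on March 9, 2018 beat the May 9, 2018 deadline — the action is timely.

TIMELY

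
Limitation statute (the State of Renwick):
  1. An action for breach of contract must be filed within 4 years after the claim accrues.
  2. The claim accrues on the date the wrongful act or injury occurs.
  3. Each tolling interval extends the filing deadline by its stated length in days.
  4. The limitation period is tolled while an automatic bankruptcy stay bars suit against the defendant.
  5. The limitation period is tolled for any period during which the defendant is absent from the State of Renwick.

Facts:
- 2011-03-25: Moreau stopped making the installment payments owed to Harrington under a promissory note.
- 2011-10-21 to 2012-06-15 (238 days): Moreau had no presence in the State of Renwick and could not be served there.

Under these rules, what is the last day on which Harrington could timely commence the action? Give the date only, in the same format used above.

2015-11-18

The limitation period began to run on 2011-03-25.
Adding the 4 years base period to 2011-03-25 gives a deadline of 2015-03-25, before any tolling.
The period was tolled for 238 days by the defendant's absence from the jurisdiction (2011-10-21 to 2012-06-15), pushing the deadline to 2015-11-18.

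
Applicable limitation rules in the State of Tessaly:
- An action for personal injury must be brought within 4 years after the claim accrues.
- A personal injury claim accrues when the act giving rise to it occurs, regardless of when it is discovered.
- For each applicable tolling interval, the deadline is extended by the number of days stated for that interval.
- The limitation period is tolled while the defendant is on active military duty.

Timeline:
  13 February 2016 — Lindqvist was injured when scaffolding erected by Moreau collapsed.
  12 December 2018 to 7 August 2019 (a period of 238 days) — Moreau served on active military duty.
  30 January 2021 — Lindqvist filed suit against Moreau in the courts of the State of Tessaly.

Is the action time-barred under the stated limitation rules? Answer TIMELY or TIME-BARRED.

The claim accrued on 13 February 2016, when the wrongful act occurred.
Adding the 4 years base period to 13 February 2016 gives a deadline of 13 February 2020, before any tolling.
The defendant's active military service from 12 December 2018 to 7 August 2019 tolled the period for 238 days, extending the deadline to 8 October 2020.
The 30 January 2021 filing falls after the 8 October 2020 deadline; the claim is time-barred.

TIME-BARRED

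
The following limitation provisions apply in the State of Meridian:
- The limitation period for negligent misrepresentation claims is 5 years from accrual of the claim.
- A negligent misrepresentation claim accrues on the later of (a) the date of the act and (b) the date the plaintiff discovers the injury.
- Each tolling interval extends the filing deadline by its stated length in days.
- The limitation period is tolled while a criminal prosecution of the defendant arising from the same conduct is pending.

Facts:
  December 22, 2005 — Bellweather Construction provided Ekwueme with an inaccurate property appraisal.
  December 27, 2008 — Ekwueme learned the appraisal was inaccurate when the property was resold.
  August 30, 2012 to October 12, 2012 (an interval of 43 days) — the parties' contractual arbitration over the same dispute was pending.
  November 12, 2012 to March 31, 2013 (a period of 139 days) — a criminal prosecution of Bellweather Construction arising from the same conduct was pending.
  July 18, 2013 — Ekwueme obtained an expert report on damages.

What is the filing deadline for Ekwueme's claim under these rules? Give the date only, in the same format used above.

Because discovery on December 27, 2008 post-dates the December 22, 2005 act, accrual under the later-of rule falls on December 27, 2008.
The untolled deadline — 5 years after December 27, 2008 — is December 27, 2013.
The period was tolled for 139 days by the pending criminal prosecution (November 12, 2012 to March 31, 2013), pushing the deadline to May 15, 2014.
No stated provision tolls the period for a pending arbitration, so the interval from August 30, 2012 to October 12, 2012 has no effect on the deadline.
None of the other events listed affects the running of the period under the stated rules.

May 15, 2014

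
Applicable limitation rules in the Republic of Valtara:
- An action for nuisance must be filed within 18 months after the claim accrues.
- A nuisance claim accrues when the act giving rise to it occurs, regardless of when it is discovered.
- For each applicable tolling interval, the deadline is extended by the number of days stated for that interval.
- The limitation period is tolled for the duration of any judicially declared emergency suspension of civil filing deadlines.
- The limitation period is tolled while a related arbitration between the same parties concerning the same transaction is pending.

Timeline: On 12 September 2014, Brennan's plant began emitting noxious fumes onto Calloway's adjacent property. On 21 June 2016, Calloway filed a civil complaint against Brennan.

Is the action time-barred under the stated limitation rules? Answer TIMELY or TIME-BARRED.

The claim accrued on 12 September 2014, when the wrongful act occurred.
The untolled deadline — 18 months after 12 September 2014 — is 12 March 2016.
Filing on 21 June 2016 missed the 12 March 2016 deadline — the action is time-barred.

TIME-BARRED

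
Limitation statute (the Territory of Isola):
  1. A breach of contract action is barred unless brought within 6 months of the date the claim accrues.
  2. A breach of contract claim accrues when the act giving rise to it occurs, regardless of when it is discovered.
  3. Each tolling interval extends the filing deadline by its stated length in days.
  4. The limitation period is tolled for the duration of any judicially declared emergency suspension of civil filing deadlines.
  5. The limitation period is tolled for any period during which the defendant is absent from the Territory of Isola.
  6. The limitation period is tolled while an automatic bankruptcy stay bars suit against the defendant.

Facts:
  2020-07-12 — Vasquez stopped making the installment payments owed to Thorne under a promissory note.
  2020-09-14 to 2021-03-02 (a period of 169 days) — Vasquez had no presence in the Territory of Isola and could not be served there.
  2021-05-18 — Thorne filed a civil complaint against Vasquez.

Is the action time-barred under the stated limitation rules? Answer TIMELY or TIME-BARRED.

TIMELY

The limitation period began to run on 2020-07-12.
Adding the 6 months base period to 2020-07-12 gives a deadline of 2021-01-12, before any tolling.
Because the defendant's absence from the jurisdiction ran from 2020-09-14 to 2021-03-02, the deadline is extended by 169 days to 2021-06-30.
Filing on 2021-05-18 beat the 2021-06-30 deadline — the action is timely.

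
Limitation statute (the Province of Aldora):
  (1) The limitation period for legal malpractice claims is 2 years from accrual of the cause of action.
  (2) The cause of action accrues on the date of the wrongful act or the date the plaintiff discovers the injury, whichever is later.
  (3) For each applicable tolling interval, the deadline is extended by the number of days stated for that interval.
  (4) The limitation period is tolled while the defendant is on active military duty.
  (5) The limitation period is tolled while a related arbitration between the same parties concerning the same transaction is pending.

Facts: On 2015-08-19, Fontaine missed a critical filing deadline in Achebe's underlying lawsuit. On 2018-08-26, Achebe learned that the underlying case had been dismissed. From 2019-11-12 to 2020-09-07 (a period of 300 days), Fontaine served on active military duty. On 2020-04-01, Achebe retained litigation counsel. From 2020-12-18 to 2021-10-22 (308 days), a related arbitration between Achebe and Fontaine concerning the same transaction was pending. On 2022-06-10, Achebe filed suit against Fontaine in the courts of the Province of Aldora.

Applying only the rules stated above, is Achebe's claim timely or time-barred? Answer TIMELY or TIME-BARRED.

Taking the later of the act (2015-08-19) and discovery (2018-08-26), the claim accrued on 2018-08-26.
The untolled deadline — 2 years after 2018-08-26 — is 2020-08-26.
Because the defendant's active military service ran from 2019-11-12 to 2020-09-07, the deadline is extended by 300 days to 2021-06-22.
The period was tolled for 308 days by the pending related arbitration (2020-12-18 to 2021-10-22), pushing the deadline to 2022-04-26.
None of the other events listed affects the running of the period under the stated rules.
The 2022-06-10 filing falls after the 2022-04-26 deadline; the claim is time-barred.

TIME-BARRED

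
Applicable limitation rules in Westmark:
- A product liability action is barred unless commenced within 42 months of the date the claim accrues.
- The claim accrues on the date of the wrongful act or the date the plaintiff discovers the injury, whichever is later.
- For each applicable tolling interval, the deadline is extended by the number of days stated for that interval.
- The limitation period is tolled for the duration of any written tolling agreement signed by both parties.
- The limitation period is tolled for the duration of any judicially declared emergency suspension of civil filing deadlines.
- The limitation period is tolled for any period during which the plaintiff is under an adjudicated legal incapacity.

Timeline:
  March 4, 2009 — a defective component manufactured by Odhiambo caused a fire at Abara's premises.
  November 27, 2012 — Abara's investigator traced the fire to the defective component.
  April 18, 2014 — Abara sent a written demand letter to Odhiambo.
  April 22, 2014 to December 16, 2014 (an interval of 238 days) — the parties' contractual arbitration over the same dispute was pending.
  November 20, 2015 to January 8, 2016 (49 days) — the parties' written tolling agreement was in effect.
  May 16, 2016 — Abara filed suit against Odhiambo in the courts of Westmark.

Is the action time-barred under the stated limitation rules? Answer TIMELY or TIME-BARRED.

Taking the later of the act (March 4, 2009) and discovery (November 27, 2012), the claim accrued on November 27, 2012.
Adding the 42 months base period to November 27, 2012 gives a deadline of May 27, 2016, before any tolling.
The written tolling agreement from November 20, 2015 to January 8, 2016 tolled the period for 49 days, extending the deadline to July 15, 2016.
The pending related arbitration from April 22, 2014 to December 16, 2014 does not toll the period, because no stated rule makes a pending arbitration a tolling event.
None of the other events listed affects the running of the period under the stated rules.
Abara filed on May 16, 2016, before the July 15, 2016 deadline, so the action is timely.

TIMELY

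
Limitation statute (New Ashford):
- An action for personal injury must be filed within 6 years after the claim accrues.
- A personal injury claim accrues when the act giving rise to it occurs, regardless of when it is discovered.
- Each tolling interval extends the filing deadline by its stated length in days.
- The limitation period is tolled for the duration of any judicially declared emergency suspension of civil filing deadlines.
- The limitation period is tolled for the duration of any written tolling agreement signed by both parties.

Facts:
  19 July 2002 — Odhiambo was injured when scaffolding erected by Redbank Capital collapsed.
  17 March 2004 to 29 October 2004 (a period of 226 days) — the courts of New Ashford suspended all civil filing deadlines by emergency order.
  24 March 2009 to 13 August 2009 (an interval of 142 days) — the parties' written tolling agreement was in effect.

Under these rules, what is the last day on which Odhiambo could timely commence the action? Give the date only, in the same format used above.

2 March 2009

The claim accrued on 19 July 2002, the date of the act.
6 years from 19 July 2002 is 19 July 2008.
The emergency suspension of filing deadlines from 17 March 2004 to 29 October 2004 tolled the period for 226 days, extending the deadline to 2 March 2009.
The written tolling agreement from 24 March 2009 to 13 August 2009 began after the period had already run on 2 March 2009, so it has no tolling effect.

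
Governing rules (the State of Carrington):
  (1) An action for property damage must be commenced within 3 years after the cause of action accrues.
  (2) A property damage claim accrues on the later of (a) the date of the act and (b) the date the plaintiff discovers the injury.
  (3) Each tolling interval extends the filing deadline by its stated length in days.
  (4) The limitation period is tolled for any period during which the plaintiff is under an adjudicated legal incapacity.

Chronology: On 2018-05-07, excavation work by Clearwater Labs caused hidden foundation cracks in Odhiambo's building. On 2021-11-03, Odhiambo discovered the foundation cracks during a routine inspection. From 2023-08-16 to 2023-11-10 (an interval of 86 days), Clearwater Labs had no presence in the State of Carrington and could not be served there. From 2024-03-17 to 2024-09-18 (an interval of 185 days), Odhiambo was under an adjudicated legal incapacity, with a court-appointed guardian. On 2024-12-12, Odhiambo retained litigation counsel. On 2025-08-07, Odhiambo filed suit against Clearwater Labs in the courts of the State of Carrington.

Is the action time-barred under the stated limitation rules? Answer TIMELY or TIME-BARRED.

Taking the later of the act (2018-05-07) and discovery (2021-11-03), the claim accrued on 2021-11-03.
3 years from 2021-11-03 is 2024-11-03.
Because the plaintiff's legal incapacity ran from 2024-03-17 to 2024-09-18, the deadline is extended by 185 days to 2025-05-07.
No stated provision tolls the period for the defendant's absence, so the interval from 2023-08-16 to 2023-11-10 has no effect on the deadline.
None of the other events listed affects the running of the period under the stated rules.
The 2025-08-07 filing falls after the 2025-05-07 deadline; the claim is time-barred.

TIME-BARRED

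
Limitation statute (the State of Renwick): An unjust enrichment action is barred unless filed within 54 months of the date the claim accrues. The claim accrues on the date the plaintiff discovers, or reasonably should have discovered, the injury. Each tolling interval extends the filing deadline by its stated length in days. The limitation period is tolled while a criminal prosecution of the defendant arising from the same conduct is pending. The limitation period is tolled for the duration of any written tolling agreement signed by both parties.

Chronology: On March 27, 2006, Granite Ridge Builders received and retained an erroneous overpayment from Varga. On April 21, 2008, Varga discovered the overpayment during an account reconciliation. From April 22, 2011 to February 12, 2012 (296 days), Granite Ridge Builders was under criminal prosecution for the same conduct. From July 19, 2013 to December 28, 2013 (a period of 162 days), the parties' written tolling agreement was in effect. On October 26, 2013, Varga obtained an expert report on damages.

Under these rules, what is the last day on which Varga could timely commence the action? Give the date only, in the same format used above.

Under the discovery rule, the claim accrued on April 21, 2008, when Varga discovered the injury — not on the March 27, 2006 date of the underlying act.
54 months from April 21, 2008 is October 21, 2012.
The pending criminal prosecution from April 22, 2011 to February 12, 2012 tolled the period for 296 days, extending the deadline to August 13, 2013.
Because the written tolling agreement ran from July 19, 2013 to December 28, 2013, the deadline is extended by 162 days to January 22, 2014.
Nothing else in the chronology tolls or restarts the period.

January 22, 2014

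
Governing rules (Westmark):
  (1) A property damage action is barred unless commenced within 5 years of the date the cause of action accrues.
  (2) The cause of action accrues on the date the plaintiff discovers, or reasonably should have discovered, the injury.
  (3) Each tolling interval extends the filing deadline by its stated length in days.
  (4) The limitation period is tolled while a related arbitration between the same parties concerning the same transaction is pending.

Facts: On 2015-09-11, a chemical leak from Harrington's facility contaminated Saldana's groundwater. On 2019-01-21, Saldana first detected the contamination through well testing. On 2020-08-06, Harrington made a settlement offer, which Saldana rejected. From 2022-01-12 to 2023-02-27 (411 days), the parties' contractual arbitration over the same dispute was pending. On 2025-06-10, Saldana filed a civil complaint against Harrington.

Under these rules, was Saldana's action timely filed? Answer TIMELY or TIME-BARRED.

TIME-BARRED

Under the discovery rule, the claim accrued on 2019-01-21, when Saldana discovered the injury — not on the 2015-09-11 date of the underlying act.
5 years from 2019-01-21 is 2024-01-21.
The period was tolled for 411 days by the pending related arbitration (2022-01-12 to 2023-02-27), pushing the deadline to 2025-03-07.
The other events in the timeline have no effect on the limitation period under the stated rules.
The 2025-06-10 filing falls after the 2025-03-07 deadline; the claim is time-barred.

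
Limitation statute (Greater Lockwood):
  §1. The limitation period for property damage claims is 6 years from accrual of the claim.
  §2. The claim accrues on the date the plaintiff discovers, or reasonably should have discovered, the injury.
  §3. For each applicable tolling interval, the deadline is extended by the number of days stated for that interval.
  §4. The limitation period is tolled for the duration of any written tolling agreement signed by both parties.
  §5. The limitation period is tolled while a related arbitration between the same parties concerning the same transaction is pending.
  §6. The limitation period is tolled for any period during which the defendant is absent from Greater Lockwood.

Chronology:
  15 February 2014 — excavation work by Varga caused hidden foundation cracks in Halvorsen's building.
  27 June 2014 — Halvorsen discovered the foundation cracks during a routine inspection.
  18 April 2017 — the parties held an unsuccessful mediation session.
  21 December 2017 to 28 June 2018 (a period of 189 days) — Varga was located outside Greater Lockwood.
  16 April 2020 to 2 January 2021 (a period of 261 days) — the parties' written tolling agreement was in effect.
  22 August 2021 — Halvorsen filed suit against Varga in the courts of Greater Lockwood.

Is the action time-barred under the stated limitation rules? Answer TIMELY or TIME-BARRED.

Accrual is tied to discovery, so the period began on 27 June 2014 rather than on 15 February 2014 when the act occurred.
The untolled deadline — 6 years after 27 June 2014 — is 27 June 2020.
Because the defendant's absence from the jurisdiction ran from 21 December 2017 to 28 June 2018, the deadline is extended by 189 days to 2 January 2021.
Because the written tolling agreement ran from 16 April 2020 to 2 January 2021, the deadline is extended by 261 days to 20 September 2021.
None of the other events listed affects the running of the period under the stated rules.
Halvorsen filed on 22 August 2021, before the 20 September 2021 deadline, so the action is timely.

TIMELY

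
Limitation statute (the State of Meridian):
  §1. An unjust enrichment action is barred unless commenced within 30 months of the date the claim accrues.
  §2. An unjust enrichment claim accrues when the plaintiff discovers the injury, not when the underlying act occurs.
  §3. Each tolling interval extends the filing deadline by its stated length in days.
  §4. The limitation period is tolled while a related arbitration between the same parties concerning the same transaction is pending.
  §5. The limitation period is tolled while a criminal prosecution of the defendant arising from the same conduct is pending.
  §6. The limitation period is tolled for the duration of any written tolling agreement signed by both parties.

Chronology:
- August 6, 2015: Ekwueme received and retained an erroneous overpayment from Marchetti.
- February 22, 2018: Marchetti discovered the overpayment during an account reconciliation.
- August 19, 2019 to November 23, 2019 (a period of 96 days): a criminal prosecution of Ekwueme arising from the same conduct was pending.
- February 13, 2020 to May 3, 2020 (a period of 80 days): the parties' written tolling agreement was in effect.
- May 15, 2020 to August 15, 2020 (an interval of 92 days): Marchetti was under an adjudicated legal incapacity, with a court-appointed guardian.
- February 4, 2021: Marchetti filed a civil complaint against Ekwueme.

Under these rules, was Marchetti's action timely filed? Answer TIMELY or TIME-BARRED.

TIMELY

Accrual is tied to discovery, so the period began on February 22, 2018 rather than on August 6, 2015 when the act occurred.
The untolled deadline — 30 months after February 22, 2018 — is August 22, 2020.
The period was tolled for 96 days by the pending criminal prosecution (August 19, 2019 to November 23, 2019), pushing the deadline to November 26, 2020.
The written tolling agreement from February 13, 2020 to May 3, 2020 tolled the period for 80 days, extending the deadline to February 14, 2021.
No stated provision tolls the period for the plaintiff's incapacity, so the interval from May 15, 2020 to August 15, 2020 has no effect on the deadline.
Filing on February 4, 2021 beat the February 14, 2021 deadline — the action is timely.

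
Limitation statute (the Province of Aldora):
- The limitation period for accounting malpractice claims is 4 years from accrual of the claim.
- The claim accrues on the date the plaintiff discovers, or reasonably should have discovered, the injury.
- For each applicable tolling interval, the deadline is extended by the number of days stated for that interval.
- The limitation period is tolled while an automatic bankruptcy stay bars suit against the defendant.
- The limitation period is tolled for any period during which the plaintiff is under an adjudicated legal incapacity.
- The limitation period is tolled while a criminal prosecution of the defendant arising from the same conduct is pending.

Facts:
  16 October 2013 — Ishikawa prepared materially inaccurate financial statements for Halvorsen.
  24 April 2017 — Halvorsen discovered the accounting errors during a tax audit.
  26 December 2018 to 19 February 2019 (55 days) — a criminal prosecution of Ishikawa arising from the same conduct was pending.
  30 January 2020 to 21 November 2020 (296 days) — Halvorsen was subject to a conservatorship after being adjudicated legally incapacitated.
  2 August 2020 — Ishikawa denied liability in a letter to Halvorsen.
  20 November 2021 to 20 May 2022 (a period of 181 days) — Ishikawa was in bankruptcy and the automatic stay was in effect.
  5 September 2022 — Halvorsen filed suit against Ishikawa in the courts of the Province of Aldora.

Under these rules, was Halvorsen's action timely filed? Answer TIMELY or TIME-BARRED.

TIMELY

The claim did not accrue until Halvorsen discovered the injury on 24 April 2017; the 16 October 2013 act date does not start the clock under the stated rule.
The untolled deadline — 4 years after 24 April 2017 — is 24 April 2021.
The pending criminal prosecution from 26 December 2018 to 19 February 2019 tolled the period for 55 days, extending the deadline to 18 June 2021.
Because the plaintiff's legal incapacity ran from 30 January 2020 to 21 November 2020, the deadline is extended by 296 days to 10 April 2022.
The automatic bankruptcy stay from 20 November 2021 to 20 May 2022 tolled the period for 181 days, extending the deadline to 8 October 2022.
The other events in the timeline have no effect on the limitation period under the stated rules.
Filing on 5 September 2022 beat the 8 October 2022 deadline — the action is timely.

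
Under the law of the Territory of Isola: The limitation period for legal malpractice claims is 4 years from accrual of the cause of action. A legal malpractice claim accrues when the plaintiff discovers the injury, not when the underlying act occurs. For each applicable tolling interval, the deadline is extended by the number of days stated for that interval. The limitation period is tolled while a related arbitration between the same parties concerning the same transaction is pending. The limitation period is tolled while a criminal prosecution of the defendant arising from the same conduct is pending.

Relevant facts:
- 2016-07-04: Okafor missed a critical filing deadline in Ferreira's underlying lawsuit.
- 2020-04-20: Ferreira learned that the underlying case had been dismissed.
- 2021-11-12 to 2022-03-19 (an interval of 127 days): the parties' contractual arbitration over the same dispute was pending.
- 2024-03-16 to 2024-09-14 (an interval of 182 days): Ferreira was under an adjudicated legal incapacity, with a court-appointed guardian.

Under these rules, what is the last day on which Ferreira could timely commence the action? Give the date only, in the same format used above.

Under the discovery rule, the claim accrued on 2020-04-20, when Ferreira discovered the injury — not on the 2016-07-04 date of the underlying act.
4 years from 2020-04-20 is 2024-04-20.
The pending related arbitration from 2021-11-12 to 2022-03-19 tolled the period for 127 days, extending the deadline to 2024-08-25.
No stated provision tolls the period for the plaintiff's incapacity, so the interval from 2024-03-16 to 2024-09-14 has no effect on the deadline.

2024-08-25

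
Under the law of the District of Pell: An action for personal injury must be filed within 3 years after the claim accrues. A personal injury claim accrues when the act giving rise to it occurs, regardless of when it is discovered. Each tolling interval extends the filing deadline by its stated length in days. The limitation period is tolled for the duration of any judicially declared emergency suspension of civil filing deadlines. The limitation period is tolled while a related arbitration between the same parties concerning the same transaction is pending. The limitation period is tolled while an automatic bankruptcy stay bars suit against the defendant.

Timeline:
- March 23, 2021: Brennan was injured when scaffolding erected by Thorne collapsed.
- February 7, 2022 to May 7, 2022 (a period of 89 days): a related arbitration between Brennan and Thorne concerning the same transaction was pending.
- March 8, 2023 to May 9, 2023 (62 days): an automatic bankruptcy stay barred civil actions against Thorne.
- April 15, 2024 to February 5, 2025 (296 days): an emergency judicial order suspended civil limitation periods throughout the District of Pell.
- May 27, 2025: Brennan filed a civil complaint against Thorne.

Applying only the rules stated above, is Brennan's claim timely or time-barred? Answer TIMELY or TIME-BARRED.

TIMELY

The limitation period began to run on March 23, 2021.
Adding the 3 years base period to March 23, 2021 gives a deadline of March 23, 2024, before any tolling.
The period was tolled for 89 days by the pending related arbitration (February 7, 2022 to May 7, 2022), pushing the deadline to June 20, 2024.
The automatic bankruptcy stay from March 8, 2023 to May 9, 2023 tolled the period for 62 days, extending the deadline to August 21, 2024.
The emergency suspension of filing deadlines from April 15, 2024 to February 5, 2025 tolled the period for 296 days, extending the deadline to June 13, 2025.
The May 27, 2025 filing precedes the June 13, 2025 deadline; the claim is timely.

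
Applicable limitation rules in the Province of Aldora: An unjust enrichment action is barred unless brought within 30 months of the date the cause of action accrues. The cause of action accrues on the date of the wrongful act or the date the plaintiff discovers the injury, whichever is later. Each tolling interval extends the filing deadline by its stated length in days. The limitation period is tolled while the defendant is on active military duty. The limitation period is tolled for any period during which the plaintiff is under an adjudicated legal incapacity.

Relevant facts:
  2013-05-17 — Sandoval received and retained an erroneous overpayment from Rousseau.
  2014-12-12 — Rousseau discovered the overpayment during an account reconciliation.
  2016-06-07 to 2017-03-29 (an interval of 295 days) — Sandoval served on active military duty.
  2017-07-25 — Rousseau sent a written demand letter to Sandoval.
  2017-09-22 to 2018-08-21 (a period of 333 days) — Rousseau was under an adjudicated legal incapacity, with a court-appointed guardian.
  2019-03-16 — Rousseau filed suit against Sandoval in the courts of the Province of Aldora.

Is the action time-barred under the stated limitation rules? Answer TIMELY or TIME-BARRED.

TIME-BARRED

Because discovery on 2014-12-12 post-dates the 2013-05-17 act, accrual under the later-of rule falls on 2014-12-12.
Adding the 30 months base period to 2014-12-12 gives a deadline of 2017-06-12, before any tolling.
The period was tolled for 295 days by the defendant's active military service (2016-06-07 to 2017-03-29), pushing the deadline to 2018-04-03.
Because the plaintiff's legal incapacity ran from 2017-09-22 to 2018-08-21, the deadline is extended by 333 days to 2019-03-02.
None of the other events listed affects the running of the period under the stated rules.
Rousseau filed on 2019-03-16, after the 2019-03-02 deadline, so the action is time-barred.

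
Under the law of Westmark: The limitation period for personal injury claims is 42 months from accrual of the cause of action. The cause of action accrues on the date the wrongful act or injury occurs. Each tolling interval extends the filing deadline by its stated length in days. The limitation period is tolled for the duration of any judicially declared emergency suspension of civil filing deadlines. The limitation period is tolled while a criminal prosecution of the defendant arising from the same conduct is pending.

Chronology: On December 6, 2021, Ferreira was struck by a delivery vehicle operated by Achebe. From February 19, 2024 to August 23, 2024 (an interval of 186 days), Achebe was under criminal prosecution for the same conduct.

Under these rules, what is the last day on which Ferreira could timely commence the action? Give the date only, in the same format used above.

The limitation period began to run on December 6, 2021.
42 months from December 6, 2021 is June 6, 2025.
The pending criminal prosecution from February 19, 2024 to August 23, 2024 tolled the period for 186 days, extending the deadline to December 9, 2025.

December 9, 2025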